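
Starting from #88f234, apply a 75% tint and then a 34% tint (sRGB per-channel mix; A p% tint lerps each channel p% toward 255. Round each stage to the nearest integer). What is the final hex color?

#ebfddd

#88f234 is rgb(136, 242, 52).
Lerp each channel 75% toward 255:
  R: 136 + 0.75×(255−136) = 136 + 89.25 = 225.25 → 225
  G: 242 + 9.75 = 251.75 → 252
  B: 52 + 152.25 = 204.25 → 204
After the tint: rgb(225, 252, 204) = #e1fccc.
Per channel, c → c + 0.34(255 − c):
  R: 225 + 10.2 = 235.2 → 235
  G: 252 + 1.02 = 253.02 → 253
  B: 204 + 0.34×(255−204) = 204 + 17.34 = 221.34 → 221
rgb(235, 253, 221) = #ebfddd.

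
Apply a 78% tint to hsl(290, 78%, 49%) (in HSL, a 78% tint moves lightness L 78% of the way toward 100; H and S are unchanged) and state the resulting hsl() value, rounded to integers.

L moves 78% from 49 toward 100: 49 + 39.78 = 88.78 → 89.
H and S are unchanged.

hsl(290, 78%, 89%)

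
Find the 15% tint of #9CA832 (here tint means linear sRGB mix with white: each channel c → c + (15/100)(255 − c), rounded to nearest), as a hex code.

#9CA832 is rgb(156, 168, 50).
A 15% tint moves each channel 15% toward 255:
  R: 156 + 14.85 = 170.85 → 171
  G: 168 + 0.15×(255−168) = 168 + 13.05 = 181.05 → 181
  B: 50 + 30.75 = 80.75 → 81
rgb(171, 181, 81) = #ABB551.

#ABB551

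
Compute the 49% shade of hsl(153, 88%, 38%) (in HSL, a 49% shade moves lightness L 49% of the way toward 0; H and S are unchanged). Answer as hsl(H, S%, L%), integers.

L moves 49% from 38 toward 0: 38 − 18.62 = 19.38 → 19.
H and S are unchanged.

hsl(153, 88%, 19%)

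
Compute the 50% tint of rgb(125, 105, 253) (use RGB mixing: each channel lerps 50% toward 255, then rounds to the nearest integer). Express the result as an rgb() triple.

rgb(190, 180, 254)

Lerp each channel 50% toward 255:
  R: 125 + 0.5×(255−125) = 125 + 65 = 190 → 190
  G: 105 + 75 = 180 → 180
  B: 253 + 1 = 254 → 254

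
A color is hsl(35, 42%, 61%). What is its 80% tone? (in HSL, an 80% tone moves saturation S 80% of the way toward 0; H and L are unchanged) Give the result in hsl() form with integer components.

hsl(35, 8%, 61%)

S moves 80% from 42 toward 0: 42 − 33.6 = 8.4 → 8.
H and L are unchanged.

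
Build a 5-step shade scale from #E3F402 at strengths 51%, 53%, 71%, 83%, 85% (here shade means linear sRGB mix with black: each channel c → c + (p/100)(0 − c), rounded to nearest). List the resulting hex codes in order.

#6F7801, #6B7301, #424701, #272900, #222500

#E3F402 is rgb(227, 244, 2).
51%: (227 − 115.77 = 111.23→111, 244 − 124.44 = 119.56→120, 2 − 1.02 = 0.98→1) → #6F7801
53%: (227 − 120.31 = 106.69→107, 244 − 129.32 = 114.68→115, 2 − 1.06 = 0.94→1) → #6B7301
71%: (227 − 161.17 = 65.83→66, 244 − 173.24 = 70.76→71, 2 − 1.42 = 0.58→1) → #424701
83%: (227 − 188.41 = 38.59→39, 244 − 202.52 = 41.48→41, 2 − 1.66 = 0.34→0) → #272900
85%: (227 − 192.95 = 34.05→34, 244 − 207.4 = 36.6→37, 2 − 1.7 = 0.3→0) → #222500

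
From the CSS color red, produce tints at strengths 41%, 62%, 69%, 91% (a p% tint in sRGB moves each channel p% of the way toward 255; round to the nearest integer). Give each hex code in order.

CSS red is rgb(255, 0, 0).
41%: (255→255, 0 + 104.55 = 104.55→105, 0 + 104.55 = 104.55→105) → #FF6969
62%: (255→255, 0 + 158.1 = 158.1→158, 0 + 158.1 = 158.1→158) → #FF9E9E
69%: (255→255, 0 + 175.95 = 175.95→176, 0 + 175.95 = 175.95→176) → #FFB0B0
91%: (255→255, 0 + 232.05 = 232.05→232, 0 + 232.05 = 232.05→232) → #FFE8E8

#FF6969, #FF9E9E, #FFB0B0, #FFE8E8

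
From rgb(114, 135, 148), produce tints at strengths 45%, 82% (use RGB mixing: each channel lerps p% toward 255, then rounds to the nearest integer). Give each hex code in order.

#b1bdc4, #e6e9ec

45%: (114 + 63.45 = 177.45→177, 135 + 54 = 189→189, 148 + 48.15 = 196.15→196) → #b1bdc4
82%: (114 + 115.62 = 229.62→230, 135 + 98.4 = 233.4→233, 148 + 87.74 = 235.74→236) → #e6e9ec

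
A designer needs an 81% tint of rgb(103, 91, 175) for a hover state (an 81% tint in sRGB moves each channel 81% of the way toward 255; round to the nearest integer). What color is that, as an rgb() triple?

rgb(226, 224, 240)

Lerp each channel 81% toward 255:
  R: 103 + 0.81×(255−103) = 103 + 123.12 = 226.12 → 226
  G: 91 + 132.84 = 223.84 → 224
  B: 175 + 0.81×(255−175) = 175 + 64.8 = 239.8 → 240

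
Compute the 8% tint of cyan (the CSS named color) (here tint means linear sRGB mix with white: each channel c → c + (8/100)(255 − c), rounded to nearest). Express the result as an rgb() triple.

rgb(20, 255, 255)

CSS cyan is rgb(0, 255, 255).
An 8% tint moves each channel 8% toward 255:
  R: 0 + 0.08×(255−0) = 0 + 20.4 = 20.4 → 20
  G: 255 + 0.08×(255−255) = 255 + 0 = 255 → 255
  B: 255 + 0.08×(255−255) = 255 + 0 = 255 → 255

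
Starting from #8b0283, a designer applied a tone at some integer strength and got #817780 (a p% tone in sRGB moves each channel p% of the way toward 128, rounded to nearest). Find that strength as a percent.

93%

#8b0283 is rgb(139, 2, 131); #817780 is rgb(129, 119, 128).
On the G channel (widest range): 119 ≈ 2 + (p/100)(128 − 2), so p ≈ 100×(119 − 2)/(128 − 2) = 11700/126 = 92.86.
p = 93 reproduces all three channels after rounding.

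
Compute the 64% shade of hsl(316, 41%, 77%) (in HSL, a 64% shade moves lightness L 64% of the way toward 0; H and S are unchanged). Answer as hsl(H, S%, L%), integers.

L moves 64% from 77 toward 0: 77 − 49.28 = 27.72 → 28.
H and S are unchanged.

hsl(316, 41%, 28%)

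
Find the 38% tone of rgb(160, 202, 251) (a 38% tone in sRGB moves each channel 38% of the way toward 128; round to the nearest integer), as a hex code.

#94AECC

Lerp each channel 38% toward 128:
  R: 160 − 12.16 = 147.84 → 148
  G: 202 + 0.38×(128−202) = 202 − 28.12 = 173.88 → 174
  B: 251 + 0.38×(128−251) = 251 − 46.74 = 204.26 → 204
rgb(148, 174, 204) = #94AECC.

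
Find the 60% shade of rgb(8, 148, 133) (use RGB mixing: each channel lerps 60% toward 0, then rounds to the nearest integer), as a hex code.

Per channel, c → c + 0.6(0 − c):
  R: 8 − 4.8 = 3.2 → 3
  G: 148 + 0.6×(0−148) = 148 − 88.8 = 59.2 → 59
  B: 133 − 79.8 = 53.2 → 53
rgb(3, 59, 53) = #033b35.

#033b35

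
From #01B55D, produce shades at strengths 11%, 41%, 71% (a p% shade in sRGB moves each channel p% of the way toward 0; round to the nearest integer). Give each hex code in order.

#01B55D is rgb(1, 181, 93).
11%: (1→1, 181 − 19.91 = 161.09→161, 93 − 10.23 = 82.77→83) → #01A153
41%: (1→1, 181 − 74.21 = 106.79→107, 93 − 38.13 = 54.87→55) → #016B37
71%: (1 − 0.71 = 0.29→0, 181 − 128.51 = 52.49→52, 93 − 66.03 = 26.97→27) → #00341B

#01A153, #016B37, #00341B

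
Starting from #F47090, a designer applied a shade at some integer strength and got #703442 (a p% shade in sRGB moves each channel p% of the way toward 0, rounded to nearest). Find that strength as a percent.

#F47090 is rgb(244, 112, 144); #703442 is rgb(112, 52, 66).
On the R channel (widest range): 112 ≈ 244 + (p/100)(0 − 244), so p ≈ 100×(112 − 244)/(0 − 244) = -13200/-244 = 54.10.
p = 54 reproduces all three channels after rounding.

54%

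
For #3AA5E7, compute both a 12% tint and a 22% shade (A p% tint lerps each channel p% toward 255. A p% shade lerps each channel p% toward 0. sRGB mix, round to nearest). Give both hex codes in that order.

#52B0EA, #2D81B4

#3AA5E7 is rgb(58, 165, 231).
12% tint:
  R: 58 + 0.12×(255−58) = 58 + 23.64 = 81.64 → 82
  G: 165 + 0.12×(255−165) = 165 + 10.8 = 175.8 → 176
  B: 231 + 0.12×(255−231) = 231 + 2.88 = 233.88 → 234
  → #52B0EA
22% shade:
  R: 58 + 0.22×(0−58) = 58 − 12.76 = 45.24 → 45
  G: 165 + 0.22×(0−165) = 165 − 36.3 = 128.7 → 129
  B: 231 + 0.22×(0−231) = 231 − 50.82 = 180.18 → 180
  → #2D81B4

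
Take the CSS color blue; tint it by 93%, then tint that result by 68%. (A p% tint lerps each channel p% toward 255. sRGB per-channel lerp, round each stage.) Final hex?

#F9F9FF

CSS blue is rgb(0, 0, 255).
A 93% tint moves each channel 93% toward 255:
  R: 0 + 237.15 = 237.15 → 237
  G: 0 + 0.93×(255−0) = 0 + 237.15 = 237.15 → 237
  B: 255 + 0.93×(255−255) = 255 + 0 = 255 → 255
After the tint: rgb(237, 237, 255) = #EDEDFF.
Per channel, c → c + 0.68(255 − c):
  R: 237 + 12.24 = 249.24 → 249
  G: 237 + 12.24 = 249.24 → 249
  B: 255 + 0.68×(255−255) = 255 + 0 = 255 → 255
rgb(249, 249, 255) = #F9F9FF.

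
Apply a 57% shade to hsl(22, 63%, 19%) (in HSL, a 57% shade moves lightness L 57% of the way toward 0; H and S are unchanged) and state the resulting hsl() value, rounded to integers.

hsl(22, 63%, 8%)

L moves 57% from 19 toward 0: 19 − 10.83 = 8.17 → 8.
H and S are unchanged.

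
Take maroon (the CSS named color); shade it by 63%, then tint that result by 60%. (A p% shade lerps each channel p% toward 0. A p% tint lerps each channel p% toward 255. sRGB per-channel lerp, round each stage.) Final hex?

CSS maroon is rgb(128, 0, 0).
Lerp each channel 63% toward 0:
  R: 128 + 0.63×(0−128) = 128 − 80.64 = 47.36 → 47
  G: 0 + 0 = 0 → 0
  B: 0 + 0 = 0 → 0
After the shade: rgb(47, 0, 0) = #2f0000.
A 60% tint moves each channel 60% toward 255:
  R: 47 + 0.6×(255−47) = 47 + 124.8 = 171.8 → 172
  G: 0 + 153 = 153 → 153
  B: 0 + 153 = 153 → 153
rgb(172, 153, 153) = #ac9999.

#ac9999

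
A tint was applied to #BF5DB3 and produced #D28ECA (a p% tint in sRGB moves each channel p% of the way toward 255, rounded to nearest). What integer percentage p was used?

30%

#BF5DB3 is rgb(191, 93, 179); #D28ECA is rgb(210, 142, 202).
On the G channel (widest range): 142 ≈ 93 + (p/100)(255 − 93), so p ≈ 100×(142 − 93)/(255 − 93) = 4900/162 = 30.25.
p = 30 reproduces all three channels after rounding.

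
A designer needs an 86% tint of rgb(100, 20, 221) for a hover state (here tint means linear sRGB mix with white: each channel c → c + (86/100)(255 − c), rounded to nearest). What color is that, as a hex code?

#E9DEFA

Lerp each channel 86% toward 255:
  R: 100 + 133.3 = 233.3 → 233
  G: 20 + 0.86×(255−20) = 20 + 202.1 = 222.1 → 222
  B: 221 + 29.24 = 250.24 → 250
rgb(233, 222, 250) = #E9DEFA.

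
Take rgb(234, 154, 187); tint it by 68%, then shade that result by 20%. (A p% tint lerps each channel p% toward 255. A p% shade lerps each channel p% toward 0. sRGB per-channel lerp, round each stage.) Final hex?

#c6b2ba

Lerp each channel 68% toward 255:
  R: 234 + 0.68×(255−234) = 234 + 14.28 = 248.28 → 248
  G: 154 + 0.68×(255−154) = 154 + 68.68 = 222.68 → 223
  B: 187 + 0.68×(255−187) = 187 + 46.24 = 233.24 → 233
After the tint: rgb(248, 223, 233) = #f8dfe9.
Per channel, c → c + 0.2(0 − c):
  R: 248 + 0.2×(0−248) = 248 − 49.6 = 198.4 → 198
  G: 223 + 0.2×(0−223) = 223 − 44.6 = 178.4 → 178
  B: 233 − 46.6 = 186.4 → 186
rgb(198, 178, 186) = #c6b2ba.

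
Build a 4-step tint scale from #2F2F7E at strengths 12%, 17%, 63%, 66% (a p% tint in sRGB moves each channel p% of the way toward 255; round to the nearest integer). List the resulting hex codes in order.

#2F2F7E is rgb(47, 47, 126).
12%: (47 + 24.96 = 71.96→72, 47 + 24.96 = 71.96→72, 126 + 15.48 = 141.48→141) → #48488D
17%: (47 + 35.36 = 82.36→82, 47 + 35.36 = 82.36→82, 126 + 21.93 = 147.93→148) → #525294
63%: (47 + 131.04 = 178.04→178, 47 + 131.04 = 178.04→178, 126 + 81.27 = 207.27→207) → #B2B2CF
66%: (47 + 137.28 = 184.28→184, 47 + 137.28 = 184.28→184, 126 + 85.14 = 211.14→211) → #B8B8D3

#48488D, #525294, #B2B2CF, #B8B8D3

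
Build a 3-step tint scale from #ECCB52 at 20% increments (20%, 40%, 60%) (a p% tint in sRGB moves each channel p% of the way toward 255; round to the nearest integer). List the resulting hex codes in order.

#ECCB52 is rgb(236, 203, 82).
20%: (236 + 3.8 = 239.8→240, 203 + 10.4 = 213.4→213, 82 + 34.6 = 116.6→117) → #F0D575
40%: (236 + 7.6 = 243.6→244, 203 + 20.8 = 223.8→224, 82 + 69.2 = 151.2→151) → #F4E097
60%: (236 + 11.4 = 247.4→247, 203 + 31.2 = 234.2→234, 82 + 103.8 = 185.8→186) → #F7EABA

#F0D575, #F4E097, #F7EABA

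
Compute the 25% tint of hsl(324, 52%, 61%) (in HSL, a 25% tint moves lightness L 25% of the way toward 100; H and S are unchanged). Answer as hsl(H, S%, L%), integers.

hsl(324, 52%, 71%)

L moves 25% from 61 toward 100: 61 + 9.75 = 70.75 → 71.
H and S are unchanged.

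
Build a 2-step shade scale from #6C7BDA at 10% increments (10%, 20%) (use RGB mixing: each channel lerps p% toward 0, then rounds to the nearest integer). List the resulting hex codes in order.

#616FC4, #5662AE

#6C7BDA is rgb(108, 123, 218).
10%: (108 − 10.8 = 97.2→97, 123 − 12.3 = 110.7→111, 218 − 21.8 = 196.2→196) → #616FC4
20%: (108 − 21.6 = 86.4→86, 123 − 24.6 = 98.4→98, 218 − 43.6 = 174.4→174) → #5662AE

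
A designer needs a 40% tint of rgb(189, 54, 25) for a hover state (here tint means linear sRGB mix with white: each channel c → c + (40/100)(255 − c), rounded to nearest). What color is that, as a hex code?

A 40% tint moves each channel 40% toward 255:
  R: 189 + 0.4×(255−189) = 189 + 26.4 = 215.4 → 215
  G: 54 + 0.4×(255−54) = 54 + 80.4 = 134.4 → 134
  B: 25 + 0.4×(255−25) = 25 + 92 = 117 → 117
rgb(215, 134, 117) = #D78675.

#D78675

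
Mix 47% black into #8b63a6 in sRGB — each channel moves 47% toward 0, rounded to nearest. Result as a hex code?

#8b63a6 is rgb(139, 99, 166).
Lerp each channel 47% toward 0:
  R: 139 + 0.47×(0−139) = 139 − 65.33 = 73.67 → 74
  G: 99 + 0.47×(0−99) = 99 − 46.53 = 52.47 → 52
  B: 166 + 0.47×(0−166) = 166 − 78.02 = 87.98 → 88
rgb(74, 52, 88) = #4a3458.

#4a3458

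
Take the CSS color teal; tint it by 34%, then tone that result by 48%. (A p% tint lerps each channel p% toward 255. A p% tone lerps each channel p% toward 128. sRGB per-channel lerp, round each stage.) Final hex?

#6B9696

CSS teal is rgb(0, 128, 128).
Per channel, c → c + 0.34(255 − c):
  R: 0 + 86.7 = 86.7 → 87
  G: 128 + 43.18 = 171.18 → 171
  B: 128 + 0.34×(255−128) = 128 + 43.18 = 171.18 → 171
After the tint: rgb(87, 171, 171) = #57ABAB.
Per channel, c → c + 0.48(128 − c):
  R: 87 + 19.68 = 106.68 → 107
  G: 171 + 0.48×(128−171) = 171 − 20.64 = 150.36 → 150
  B: 171 + 0.48×(128−171) = 171 − 20.64 = 150.36 → 150
rgb(107, 150, 150) = #6B9696.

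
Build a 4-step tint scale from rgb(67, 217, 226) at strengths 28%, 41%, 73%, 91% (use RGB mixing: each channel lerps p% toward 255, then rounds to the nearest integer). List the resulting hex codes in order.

#78E4EA, #90E9EE, #CCF5F7, #EEFCFC

28%: (67 + 52.64 = 119.64→120, 217 + 10.64 = 227.64→228, 226 + 8.12 = 234.12→234) → #78E4EA
41%: (67 + 77.08 = 144.08→144, 217 + 15.58 = 232.58→233, 226 + 11.89 = 237.89→238) → #90E9EE
73%: (67 + 137.24 = 204.24→204, 217 + 27.74 = 244.74→245, 226 + 21.17 = 247.17→247) → #CCF5F7
91%: (67 + 171.08 = 238.08→238, 217 + 34.58 = 251.58→252, 226 + 26.39 = 252.39→252) → #EEFCFC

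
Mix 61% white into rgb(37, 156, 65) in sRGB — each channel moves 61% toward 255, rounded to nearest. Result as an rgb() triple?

A 61% tint moves each channel 61% toward 255:
  R: 37 + 0.61×(255−37) = 37 + 132.98 = 169.98 → 170
  G: 156 + 0.61×(255−156) = 156 + 60.39 = 216.39 → 216
  B: 65 + 115.9 = 180.9 → 181

rgb(170, 216, 181)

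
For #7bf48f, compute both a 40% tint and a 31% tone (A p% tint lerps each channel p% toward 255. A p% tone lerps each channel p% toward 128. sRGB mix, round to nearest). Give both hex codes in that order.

#b0f8bc, #7dd08a

#7bf48f is rgb(123, 244, 143).
40% tint:
  R: 123 + 0.4×(255−123) = 123 + 52.8 = 175.8 → 176
  G: 244 + 0.4×(255−244) = 244 + 4.4 = 248.4 → 248
  B: 143 + 0.4×(255−143) = 143 + 44.8 = 187.8 → 188
  → #b0f8bc
31% tone:
  R: 123 + 0.31×(128−123) = 123 + 1.55 = 124.55 → 125
  G: 244 + 0.31×(128−244) = 244 − 35.96 = 208.04 → 208
  B: 143 − 4.65 = 138.35 → 138
  → #7dd08a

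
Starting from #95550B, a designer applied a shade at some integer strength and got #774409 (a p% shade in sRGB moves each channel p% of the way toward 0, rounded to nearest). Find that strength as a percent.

20%

#95550B is rgb(149, 85, 11); #774409 is rgb(119, 68, 9).
On the R channel (widest range): 119 ≈ 149 + (p/100)(0 − 149), so p ≈ 100×(119 − 149)/(0 − 149) = -3000/-149 = 20.13.
p = 20 reproduces all three channels after rounding.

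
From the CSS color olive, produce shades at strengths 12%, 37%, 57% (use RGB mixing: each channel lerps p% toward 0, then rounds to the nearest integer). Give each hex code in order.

#717100, #515100, #373700

CSS olive is rgb(128, 128, 0).
12%: (128 − 15.36 = 112.64→113, 128 − 15.36 = 112.64→113, 0→0) → #717100
37%: (128 − 47.36 = 80.64→81, 128 − 47.36 = 80.64→81, 0→0) → #515100
57%: (128 − 72.96 = 55.04→55, 128 − 72.96 = 55.04→55, 0→0) → #373700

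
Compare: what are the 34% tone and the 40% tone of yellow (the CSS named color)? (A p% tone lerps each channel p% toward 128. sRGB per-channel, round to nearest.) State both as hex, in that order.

CSS yellow is rgb(255, 255, 0).
34% tone:
  R: 255 + 0.34×(128−255) = 255 − 43.18 = 211.82 → 212
  G: 255 + 0.34×(128−255) = 255 − 43.18 = 211.82 → 212
  B: 0 + 0.34×(128−0) = 0 + 43.52 = 43.52 → 44
  → #D4D42C
40% tone:
  R: 255 − 50.8 = 204.2 → 204
  G: 255 − 50.8 = 204.2 → 204
  B: 0 + 0.4×(128−0) = 0 + 51.2 = 51.2 → 51
  → #CCCC33

#D4D42C, #CCCC33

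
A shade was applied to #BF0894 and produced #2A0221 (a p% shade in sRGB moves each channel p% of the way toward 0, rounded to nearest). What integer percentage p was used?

#BF0894 is rgb(191, 8, 148); #2A0221 is rgb(42, 2, 33).
On the R channel (widest range): 42 ≈ 191 + (p/100)(0 − 191), so p ≈ 100×(42 − 191)/(0 − 191) = -14900/-191 = 78.01.
p = 78 reproduces all three channels after rounding.

78%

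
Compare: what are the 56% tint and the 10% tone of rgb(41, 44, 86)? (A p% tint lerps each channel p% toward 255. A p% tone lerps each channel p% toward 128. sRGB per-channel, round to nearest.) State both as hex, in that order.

#a1a2b5, #32345a

56% tint:
  R: 41 + 119.84 = 160.84 → 161
  G: 44 + 0.56×(255−44) = 44 + 118.16 = 162.16 → 162
  B: 86 + 94.64 = 180.64 → 181
  → #a1a2b5
10% tone:
  R: 41 + 0.1×(128−41) = 41 + 8.7 = 49.7 → 50
  G: 44 + 8.4 = 52.4 → 52
  B: 86 + 0.1×(128−86) = 86 + 4.2 = 90.2 → 90
  → #32345a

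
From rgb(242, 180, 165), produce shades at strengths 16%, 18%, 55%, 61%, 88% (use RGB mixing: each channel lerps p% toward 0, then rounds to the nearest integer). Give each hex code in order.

#CB978B, #C69487, #6D514A, #5E4640, #1D1614

16%: (242 − 38.72 = 203.28→203, 180 − 28.8 = 151.2→151, 165 − 26.4 = 138.6→139) → #CB978B
18%: (242 − 43.56 = 198.44→198, 180 − 32.4 = 147.6→148, 165 − 29.7 = 135.3→135) → #C69487
55%: (242 − 133.1 = 108.9→109, 180 − 99 = 81→81, 165 − 90.75 = 74.25→74) → #6D514A
61%: (242 − 147.62 = 94.38→94, 180 − 109.8 = 70.2→70, 165 − 100.65 = 64.35→64) → #5E4640
88%: (242 − 212.96 = 29.04→29, 180 − 158.4 = 21.6→22, 165 − 145.2 = 19.8→20) → #1D1614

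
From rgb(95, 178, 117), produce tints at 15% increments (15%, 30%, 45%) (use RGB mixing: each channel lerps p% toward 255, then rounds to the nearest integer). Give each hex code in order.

#77BE8A, #8FC99E, #A7D5B3

15%: (95 + 24 = 119→119, 178 + 11.55 = 189.55→190, 117 + 20.7 = 137.7→138) → #77BE8A
30%: (95 + 48 = 143→143, 178 + 23.1 = 201.1→201, 117 + 41.4 = 158.4→158) → #8FC99E
45%: (95 + 72 = 167→167, 178 + 34.65 = 212.65→213, 117 + 62.1 = 179.1→179) → #A7D5B3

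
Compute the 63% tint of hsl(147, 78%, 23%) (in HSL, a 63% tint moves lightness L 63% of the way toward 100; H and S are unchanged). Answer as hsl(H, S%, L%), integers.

L moves 63% from 23 toward 100: 23 + 48.51 = 71.51 → 72.
H and S are unchanged.

hsl(147, 78%, 72%)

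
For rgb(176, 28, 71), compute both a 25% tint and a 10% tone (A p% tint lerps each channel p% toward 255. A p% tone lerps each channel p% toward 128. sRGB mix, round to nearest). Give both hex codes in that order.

#C45575, #AB264D

25% tint:
  R: 176 + 0.25×(255−176) = 176 + 19.75 = 195.75 → 196
  G: 28 + 0.25×(255−28) = 28 + 56.75 = 84.75 → 85
  B: 71 + 46 = 117 → 117
  → #C45575
10% tone:
  R: 176 + 0.1×(128−176) = 176 − 4.8 = 171.2 → 171
  G: 28 + 0.1×(128−28) = 28 + 10 = 38 → 38
  B: 71 + 0.1×(128−71) = 71 + 5.7 = 76.7 → 77
  → #AB264D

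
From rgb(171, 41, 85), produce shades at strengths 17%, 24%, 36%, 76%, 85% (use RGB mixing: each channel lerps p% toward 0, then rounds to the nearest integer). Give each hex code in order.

#8E2247, #821F41, #6D1A36, #290A14, #1A060D

17%: (171 − 29.07 = 141.93→142, 41 − 6.97 = 34.03→34, 85 − 14.45 = 70.55→71) → #8E2247
24%: (171 − 41.04 = 129.96→130, 41 − 9.84 = 31.16→31, 85 − 20.4 = 64.6→65) → #821F41
36%: (171 − 61.56 = 109.44→109, 41 − 14.76 = 26.24→26, 85 − 30.6 = 54.4→54) → #6D1A36
76%: (171 − 129.96 = 41.04→41, 41 − 31.16 = 9.84→10, 85 − 64.6 = 20.4→20) → #290A14
85%: (171 − 145.35 = 25.65→26, 41 − 34.85 = 6.15→6, 85 − 72.25 = 12.75→13) → #1A060D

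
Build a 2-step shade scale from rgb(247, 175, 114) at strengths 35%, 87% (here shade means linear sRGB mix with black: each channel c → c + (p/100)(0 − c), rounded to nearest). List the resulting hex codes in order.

#a1724a, #20170f

35%: (247 − 86.45 = 160.55→161, 175 − 61.25 = 113.75→114, 114 − 39.9 = 74.1→74) → #a1724a
87%: (247 − 214.89 = 32.11→32, 175 − 152.25 = 22.75→23, 114 − 99.18 = 14.82→15) → #20170f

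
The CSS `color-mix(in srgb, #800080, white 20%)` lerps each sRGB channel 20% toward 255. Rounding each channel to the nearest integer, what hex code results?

#800080 is rgb(128, 0, 128).
Lerp each channel 20% toward 255:
  R: 128 + 0.2×(255−128) = 128 + 25.4 = 153.4 → 153
  G: 0 + 0.2×(255−0) = 0 + 51 = 51 → 51
  B: 128 + 0.2×(255−128) = 128 + 25.4 = 153.4 → 153
rgb(153, 51, 153) = #993399.

#993399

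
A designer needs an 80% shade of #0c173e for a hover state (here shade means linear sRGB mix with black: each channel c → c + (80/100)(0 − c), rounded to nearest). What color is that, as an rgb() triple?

rgb(2, 5, 12)

#0c173e is rgb(12, 23, 62).
An 80% shade moves each channel 80% toward 0:
  R: 12 − 9.6 = 2.4 → 2
  G: 23 + 0.8×(0−23) = 23 − 18.4 = 4.6 → 5
  B: 62 − 49.6 = 12.4 → 12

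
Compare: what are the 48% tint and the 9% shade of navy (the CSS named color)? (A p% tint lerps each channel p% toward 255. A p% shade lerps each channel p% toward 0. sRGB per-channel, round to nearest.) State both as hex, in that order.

CSS navy is rgb(0, 0, 128).
48% tint:
  R: 0 + 0.48×(255−0) = 0 + 122.4 = 122.4 → 122
  G: 0 + 122.4 = 122.4 → 122
  B: 128 + 60.96 = 188.96 → 189
  → #7a7abd
9% shade:
  R: 0 + 0.09×(0−0) = 0 + 0 = 0 → 0
  G: 0 + 0 = 0 → 0
  B: 128 + 0.09×(0−128) = 128 − 11.52 = 116.48 → 116
  → #000074

#7a7abd, #000074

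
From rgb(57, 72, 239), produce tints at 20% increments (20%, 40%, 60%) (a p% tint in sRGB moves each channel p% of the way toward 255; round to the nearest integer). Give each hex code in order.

20%: (57 + 39.6 = 96.6→97, 72 + 36.6 = 108.6→109, 239 + 3.2 = 242.2→242) → #616DF2
40%: (57 + 79.2 = 136.2→136, 72 + 73.2 = 145.2→145, 239 + 6.4 = 245.4→245) → #8891F5
60%: (57 + 118.8 = 175.8→176, 72 + 109.8 = 181.8→182, 239 + 9.6 = 248.6→249) → #B0B6F9

#616DF2, #8891F5, #B0B6F9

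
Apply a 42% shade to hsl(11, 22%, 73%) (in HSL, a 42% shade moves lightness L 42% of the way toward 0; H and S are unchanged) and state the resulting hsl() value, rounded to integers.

hsl(11, 22%, 42%)

L moves 42% from 73 toward 0: 73 − 30.66 = 42.34 → 42.
H and S are unchanged.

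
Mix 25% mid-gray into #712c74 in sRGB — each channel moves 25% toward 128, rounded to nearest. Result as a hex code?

#712c74 is rgb(113, 44, 116).
Lerp each channel 25% toward 128:
  R: 113 + 0.25×(128−113) = 113 + 3.75 = 116.75 → 117
  G: 44 + 0.25×(128−44) = 44 + 21 = 65 → 65
  B: 116 + 3 = 119 → 119
rgb(117, 65, 119) = #754177.

#754177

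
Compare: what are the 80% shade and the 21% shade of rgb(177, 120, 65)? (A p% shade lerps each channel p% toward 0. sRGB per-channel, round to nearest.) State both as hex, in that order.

80% shade:
  R: 177 + 0.8×(0−177) = 177 − 141.6 = 35.4 → 35
  G: 120 − 96 = 24 → 24
  B: 65 − 52 = 13 → 13
  → #23180D
21% shade:
  R: 177 − 37.17 = 139.83 → 140
  G: 120 − 25.2 = 94.8 → 95
  B: 65 + 0.21×(0−65) = 65 − 13.65 = 51.35 → 51
  → #8C5F33

#23180D, #8C5F33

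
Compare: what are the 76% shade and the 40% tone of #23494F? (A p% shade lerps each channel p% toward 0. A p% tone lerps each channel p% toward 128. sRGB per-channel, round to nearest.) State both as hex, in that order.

#23494F is rgb(35, 73, 79).
76% shade:
  R: 35 − 26.6 = 8.4 → 8
  G: 73 − 55.48 = 17.52 → 18
  B: 79 − 60.04 = 18.96 → 19
  → #081213
40% tone:
  R: 35 + 37.2 = 72.2 → 72
  G: 73 + 0.4×(128−73) = 73 + 22 = 95 → 95
  B: 79 + 0.4×(128−79) = 79 + 19.6 = 98.6 → 99
  → #485F63

#081213, #485F63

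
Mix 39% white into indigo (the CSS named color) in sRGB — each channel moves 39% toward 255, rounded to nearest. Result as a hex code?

#9163b3

CSS indigo is rgb(75, 0, 130).
A 39% tint moves each channel 39% toward 255:
  R: 75 + 0.39×(255−75) = 75 + 70.2 = 145.2 → 145
  G: 0 + 99.45 = 99.45 → 99
  B: 130 + 0.39×(255−130) = 130 + 48.75 = 178.75 → 179
rgb(145, 99, 179) = #9163b3.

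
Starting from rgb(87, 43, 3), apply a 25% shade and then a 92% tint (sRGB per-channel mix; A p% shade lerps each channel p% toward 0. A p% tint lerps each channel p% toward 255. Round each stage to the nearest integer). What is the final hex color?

Per channel, c → c + 0.25(0 − c):
  R: 87 + 0.25×(0−87) = 87 − 21.75 = 65.25 → 65
  G: 43 + 0.25×(0−43) = 43 − 10.75 = 32.25 → 32
  B: 3 + 0.25×(0−3) = 3 − 0.75 = 2.25 → 2
After the shade: rgb(65, 32, 2) = #412002.
Per channel, c → c + 0.92(255 − c):
  R: 65 + 0.92×(255−65) = 65 + 174.8 = 239.8 → 240
  G: 32 + 205.16 = 237.16 → 237
  B: 2 + 0.92×(255−2) = 2 + 232.76 = 234.76 → 235
rgb(240, 237, 235) = #f0edeb.

#f0edeb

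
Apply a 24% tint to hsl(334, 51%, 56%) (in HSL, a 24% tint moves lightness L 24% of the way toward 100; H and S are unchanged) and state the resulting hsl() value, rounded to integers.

hsl(334, 51%, 67%)

L moves 24% from 56 toward 100: 56 + 10.56 = 66.56 → 67.
H and S are unchanged.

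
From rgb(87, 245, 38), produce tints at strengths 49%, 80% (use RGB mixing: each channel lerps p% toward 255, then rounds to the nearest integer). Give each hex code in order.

#a9fa90, #ddfdd4

49%: (87 + 82.32 = 169.32→169, 245 + 4.9 = 249.9→250, 38 + 106.33 = 144.33→144) → #a9fa90
80%: (87 + 134.4 = 221.4→221, 245 + 8 = 253→253, 38 + 173.6 = 211.6→212) → #ddfdd4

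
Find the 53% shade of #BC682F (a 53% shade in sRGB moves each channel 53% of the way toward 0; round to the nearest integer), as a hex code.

#583116

#BC682F is rgb(188, 104, 47).
Per channel, c → c + 0.53(0 − c):
  R: 188 + 0.53×(0−188) = 188 − 99.64 = 88.36 → 88
  G: 104 + 0.53×(0−104) = 104 − 55.12 = 48.88 → 49
  B: 47 + 0.53×(0−47) = 47 − 24.91 = 22.09 → 22
rgb(88, 49, 22) = #583116.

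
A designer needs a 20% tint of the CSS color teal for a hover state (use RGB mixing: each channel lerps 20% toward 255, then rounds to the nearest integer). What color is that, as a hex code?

CSS teal is rgb(0, 128, 128).
Lerp each channel 20% toward 255:
  R: 0 + 0.2×(255−0) = 0 + 51 = 51 → 51
  G: 128 + 25.4 = 153.4 → 153
  B: 128 + 0.2×(255−128) = 128 + 25.4 = 153.4 → 153
rgb(51, 153, 153) = #339999.

#339999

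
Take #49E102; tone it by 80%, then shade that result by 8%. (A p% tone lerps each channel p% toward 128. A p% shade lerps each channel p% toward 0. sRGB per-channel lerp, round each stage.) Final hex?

#6C875F

#49E102 is rgb(73, 225, 2).
An 80% tone moves each channel 80% toward 128:
  R: 73 + 0.8×(128−73) = 73 + 44 = 117 → 117
  G: 225 + 0.8×(128−225) = 225 − 77.6 = 147.4 → 147
  B: 2 + 100.8 = 102.8 → 103
After the tone: rgb(117, 147, 103) = #759367.
Per channel, c → c + 0.08(0 − c):
  R: 117 − 9.36 = 107.64 → 108
  G: 147 − 11.76 = 135.24 → 135
  B: 103 + 0.08×(0−103) = 103 − 8.24 = 94.76 → 95
rgb(108, 135, 95) = #6C875F.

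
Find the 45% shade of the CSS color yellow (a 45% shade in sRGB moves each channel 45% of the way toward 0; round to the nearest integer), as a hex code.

CSS yellow is rgb(255, 255, 0).
A 45% shade moves each channel 45% toward 0:
  R: 255 + 0.45×(0−255) = 255 − 114.75 = 140.25 → 140
  G: 255 + 0.45×(0−255) = 255 − 114.75 = 140.25 → 140
  B: 0 + 0.45×(0−0) = 0 + 0 = 0 → 0
rgb(140, 140, 0) = #8c8c00.

#8c8c00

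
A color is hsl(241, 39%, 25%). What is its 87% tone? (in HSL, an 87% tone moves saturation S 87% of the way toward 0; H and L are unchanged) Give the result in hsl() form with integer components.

S moves 87% from 39 toward 0: 39 − 33.93 = 5.07 → 5.
H and L are unchanged.

hsl(241, 5%, 25%)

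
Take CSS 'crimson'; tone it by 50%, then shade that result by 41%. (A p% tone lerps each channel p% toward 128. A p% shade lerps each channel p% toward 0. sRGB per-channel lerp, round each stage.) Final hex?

CSS crimson is rgb(220, 20, 60).
Lerp each channel 50% toward 128:
  R: 220 + 0.5×(128−220) = 220 − 46 = 174 → 174
  G: 20 + 0.5×(128−20) = 20 + 54 = 74 → 74
  B: 60 + 34 = 94 → 94
After the tone: rgb(174, 74, 94) = #AE4A5E.
Per channel, c → c + 0.41(0 − c):
  R: 174 − 71.34 = 102.66 → 103
  G: 74 − 30.34 = 43.66 → 44
  B: 94 + 0.41×(0−94) = 94 − 38.54 = 55.46 → 55
rgb(103, 44, 55) = #672C37.

#672C37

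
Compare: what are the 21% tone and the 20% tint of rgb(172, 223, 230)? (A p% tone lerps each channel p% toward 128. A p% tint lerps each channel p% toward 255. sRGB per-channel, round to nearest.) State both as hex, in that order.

21% tone:
  R: 172 + 0.21×(128−172) = 172 − 9.24 = 162.76 → 163
  G: 223 + 0.21×(128−223) = 223 − 19.95 = 203.05 → 203
  B: 230 + 0.21×(128−230) = 230 − 21.42 = 208.58 → 209
  → #A3CBD1
20% tint:
  R: 172 + 0.2×(255−172) = 172 + 16.6 = 188.6 → 189
  G: 223 + 0.2×(255−223) = 223 + 6.4 = 229.4 → 229
  B: 230 + 5 = 235 → 235
  → #BDE5EB

#A3CBD1, #BDE5EB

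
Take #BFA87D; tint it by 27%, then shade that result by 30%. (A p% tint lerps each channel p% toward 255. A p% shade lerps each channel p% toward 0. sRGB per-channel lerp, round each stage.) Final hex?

#BFA87D is rgb(191, 168, 125).
Per channel, c → c + 0.27(255 − c):
  R: 191 + 0.27×(255−191) = 191 + 17.28 = 208.28 → 208
  G: 168 + 0.27×(255−168) = 168 + 23.49 = 191.49 → 191
  B: 125 + 0.27×(255−125) = 125 + 35.1 = 160.1 → 160
After the tint: rgb(208, 191, 160) = #D0BFA0.
Lerp each channel 30% toward 0:
  R: 208 − 62.4 = 145.6 → 146
  G: 191 + 0.3×(0−191) = 191 − 57.3 = 133.7 → 134
  B: 160 + 0.3×(0−160) = 160 − 48 = 112 → 112
rgb(146, 134, 112) = #928670.

#928670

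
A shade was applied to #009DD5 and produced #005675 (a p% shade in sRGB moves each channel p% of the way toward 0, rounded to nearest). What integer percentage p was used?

#009DD5 is rgb(0, 157, 213); #005675 is rgb(0, 86, 117).
On the B channel (widest range): 117 ≈ 213 + (p/100)(0 − 213), so p ≈ 100×(117 − 213)/(0 − 213) = -9600/-213 = 45.07.
p = 45 reproduces all three channels after rounding.

45%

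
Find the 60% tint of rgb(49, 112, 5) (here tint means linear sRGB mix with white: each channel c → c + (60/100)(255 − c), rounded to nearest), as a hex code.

#ADC69B

Lerp each channel 60% toward 255:
  R: 49 + 123.6 = 172.6 → 173
  G: 112 + 0.6×(255−112) = 112 + 85.8 = 197.8 → 198
  B: 5 + 0.6×(255−5) = 5 + 150 = 155 → 155
rgb(173, 198, 155) = #ADC69B.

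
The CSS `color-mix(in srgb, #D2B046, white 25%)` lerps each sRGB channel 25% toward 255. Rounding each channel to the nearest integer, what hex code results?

#D2B046 is rgb(210, 176, 70).
Lerp each channel 25% toward 255:
  R: 210 + 0.25×(255−210) = 210 + 11.25 = 221.25 → 221
  G: 176 + 0.25×(255−176) = 176 + 19.75 = 195.75 → 196
  B: 70 + 0.25×(255−70) = 70 + 46.25 = 116.25 → 116
rgb(221, 196, 116) = #DDC474.

#DDC474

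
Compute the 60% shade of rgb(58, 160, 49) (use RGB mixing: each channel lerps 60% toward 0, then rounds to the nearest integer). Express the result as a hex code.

#174014

A 60% shade moves each channel 60% toward 0:
  R: 58 − 34.8 = 23.2 → 23
  G: 160 − 96 = 64 → 64
  B: 49 + 0.6×(0−49) = 49 − 29.4 = 19.6 → 20
rgb(23, 64, 20) = #174014.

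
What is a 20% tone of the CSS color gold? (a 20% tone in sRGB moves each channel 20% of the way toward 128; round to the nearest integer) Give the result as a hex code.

#E6C61A

CSS gold is rgb(255, 215, 0).
Per channel, c → c + 0.2(128 − c):
  R: 255 + 0.2×(128−255) = 255 − 25.4 = 229.6 → 230
  G: 215 + 0.2×(128−215) = 215 − 17.4 = 197.6 → 198
  B: 0 + 0.2×(128−0) = 0 + 25.6 = 25.6 → 26
rgb(230, 198, 26) = #E6C61A.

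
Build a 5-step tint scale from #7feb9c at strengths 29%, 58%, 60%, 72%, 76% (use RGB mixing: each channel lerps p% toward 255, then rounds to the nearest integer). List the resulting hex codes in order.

#a4f1b9, #c9f7d5, #ccf7d7, #dbf9e3, #e0fae7

#7feb9c is rgb(127, 235, 156).
29%: (127 + 37.12 = 164.12→164, 235 + 5.8 = 240.8→241, 156 + 28.71 = 184.71→185) → #a4f1b9
58%: (127 + 74.24 = 201.24→201, 235 + 11.6 = 246.6→247, 156 + 57.42 = 213.42→213) → #c9f7d5
60%: (127 + 76.8 = 203.8→204, 235 + 12 = 247→247, 156 + 59.4 = 215.4→215) → #ccf7d7
72%: (127 + 92.16 = 219.16→219, 235 + 14.4 = 249.4→249, 156 + 71.28 = 227.28→227) → #dbf9e3
76%: (127 + 97.28 = 224.28→224, 235 + 15.2 = 250.2→250, 156 + 75.24 = 231.24→231) → #e0fae7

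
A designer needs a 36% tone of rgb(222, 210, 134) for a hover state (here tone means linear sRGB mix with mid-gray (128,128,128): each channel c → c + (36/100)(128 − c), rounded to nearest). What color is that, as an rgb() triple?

A 36% tone moves each channel 36% toward 128:
  R: 222 + 0.36×(128−222) = 222 − 33.84 = 188.16 → 188
  G: 210 + 0.36×(128−210) = 210 − 29.52 = 180.48 → 180
  B: 134 + 0.36×(128−134) = 134 − 2.16 = 131.84 → 132

rgb(188, 180, 132)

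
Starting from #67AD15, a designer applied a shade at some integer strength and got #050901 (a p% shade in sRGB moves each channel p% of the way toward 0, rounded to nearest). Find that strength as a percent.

95%

#67AD15 is rgb(103, 173, 21); #050901 is rgb(5, 9, 1).
On the G channel (widest range): 9 ≈ 173 + (p/100)(0 − 173), so p ≈ 100×(9 − 173)/(0 − 173) = -16400/-173 = 94.80.
p = 95 reproduces all three channels after rounding.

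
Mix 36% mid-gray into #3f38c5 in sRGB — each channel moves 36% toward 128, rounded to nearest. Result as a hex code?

#3f38c5 is rgb(63, 56, 197).
A 36% tone moves each channel 36% toward 128:
  R: 63 + 0.36×(128−63) = 63 + 23.4 = 86.4 → 86
  G: 56 + 0.36×(128−56) = 56 + 25.92 = 81.92 → 82
  B: 197 + 0.36×(128−197) = 197 − 24.84 = 172.16 → 172
rgb(86, 82, 172) = #5652ac.

#5652ac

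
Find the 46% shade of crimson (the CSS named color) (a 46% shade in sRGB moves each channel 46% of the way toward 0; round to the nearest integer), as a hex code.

CSS crimson is rgb(220, 20, 60).
Lerp each channel 46% toward 0:
  R: 220 + 0.46×(0−220) = 220 − 101.2 = 118.8 → 119
  G: 20 − 9.2 = 10.8 → 11
  B: 60 + 0.46×(0−60) = 60 − 27.6 = 32.4 → 32
rgb(119, 11, 32) = #770b20.

#770b20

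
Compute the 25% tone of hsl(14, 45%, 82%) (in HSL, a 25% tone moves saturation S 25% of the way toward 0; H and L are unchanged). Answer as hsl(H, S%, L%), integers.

hsl(14, 34%, 82%)

S moves 25% from 45 toward 0: 45 − 11.25 = 33.75 → 34.
H and L are unchanged.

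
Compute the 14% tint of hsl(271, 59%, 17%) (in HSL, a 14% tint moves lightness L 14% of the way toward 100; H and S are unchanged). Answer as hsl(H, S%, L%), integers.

L moves 14% from 17 toward 100: 17 + 11.62 = 28.62 → 29.
H and S are unchanged.

hsl(271, 59%, 29%)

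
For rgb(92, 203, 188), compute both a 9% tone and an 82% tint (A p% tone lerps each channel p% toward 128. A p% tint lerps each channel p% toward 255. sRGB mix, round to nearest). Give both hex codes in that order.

#5FC4B7, #E2F6F3

9% tone:
  R: 92 + 0.09×(128−92) = 92 + 3.24 = 95.24 → 95
  G: 203 + 0.09×(128−203) = 203 − 6.75 = 196.25 → 196
  B: 188 + 0.09×(128−188) = 188 − 5.4 = 182.6 → 183
  → #5FC4B7
82% tint:
  R: 92 + 133.66 = 225.66 → 226
  G: 203 + 42.64 = 245.64 → 246
  B: 188 + 54.94 = 242.94 → 243
  → #E2F6F3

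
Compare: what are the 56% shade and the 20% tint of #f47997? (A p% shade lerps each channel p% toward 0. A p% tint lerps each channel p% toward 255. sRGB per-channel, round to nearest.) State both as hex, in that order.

#f47997 is rgb(244, 121, 151).
56% shade:
  R: 244 − 136.64 = 107.36 → 107
  G: 121 − 67.76 = 53.24 → 53
  B: 151 + 0.56×(0−151) = 151 − 84.56 = 66.44 → 66
  → #6b3542
20% tint:
  R: 244 + 0.2×(255−244) = 244 + 2.2 = 246.2 → 246
  G: 121 + 0.2×(255−121) = 121 + 26.8 = 147.8 → 148
  B: 151 + 0.2×(255−151) = 151 + 20.8 = 171.8 → 172
  → #f694ac

#6b3542, #f694ac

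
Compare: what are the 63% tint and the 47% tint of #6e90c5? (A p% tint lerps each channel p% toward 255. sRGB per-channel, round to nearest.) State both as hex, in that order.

#c9d6ea, #b2c4e0

#6e90c5 is rgb(110, 144, 197).
63% tint:
  R: 110 + 0.63×(255−110) = 110 + 91.35 = 201.35 → 201
  G: 144 + 69.93 = 213.93 → 214
  B: 197 + 0.63×(255−197) = 197 + 36.54 = 233.54 → 234
  → #c9d6ea
47% tint:
  R: 110 + 0.47×(255−110) = 110 + 68.15 = 178.15 → 178
  G: 144 + 0.47×(255−144) = 144 + 52.17 = 196.17 → 196
  B: 197 + 0.47×(255−197) = 197 + 27.26 = 224.26 → 224
  → #b2c4e0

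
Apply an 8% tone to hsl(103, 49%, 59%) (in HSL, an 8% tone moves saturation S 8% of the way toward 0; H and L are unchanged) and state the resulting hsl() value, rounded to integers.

hsl(103, 45%, 59%)

S moves 8% from 49 toward 0: 49 − 3.92 = 45.08 → 45.
H and L are unchanged.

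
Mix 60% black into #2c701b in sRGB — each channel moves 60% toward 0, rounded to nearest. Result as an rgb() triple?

#2c701b is rgb(44, 112, 27).
Lerp each channel 60% toward 0:
  R: 44 − 26.4 = 17.6 → 18
  G: 112 + 0.6×(0−112) = 112 − 67.2 = 44.8 → 45
  B: 27 + 0.6×(0−27) = 27 − 16.2 = 10.8 → 11

rgb(18, 45, 11)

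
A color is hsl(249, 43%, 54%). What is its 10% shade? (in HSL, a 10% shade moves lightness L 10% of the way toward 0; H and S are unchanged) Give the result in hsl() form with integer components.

L moves 10% from 54 toward 0: 54 − 5.4 = 48.6 → 49.
H and S are unchanged.

hsl(249, 43%, 49%)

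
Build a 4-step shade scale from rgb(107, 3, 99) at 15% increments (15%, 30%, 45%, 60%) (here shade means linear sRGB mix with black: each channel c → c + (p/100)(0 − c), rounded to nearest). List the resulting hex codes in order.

15%: (107 − 16.05 = 90.95→91, 3→3, 99 − 14.85 = 84.15→84) → #5b0354
30%: (107 − 32.1 = 74.9→75, 3 − 0.9 = 2.1→2, 99 − 29.7 = 69.3→69) → #4b0245
45%: (107 − 48.15 = 58.85→59, 3 − 1.35 = 1.65→2, 99 − 44.55 = 54.45→54) → #3b0236
60%: (107 − 64.2 = 42.8→43, 3 − 1.8 = 1.2→1, 99 − 59.4 = 39.6→40) → #2b0128

#5b0354, #4b0245, #3b0236, #2b0128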